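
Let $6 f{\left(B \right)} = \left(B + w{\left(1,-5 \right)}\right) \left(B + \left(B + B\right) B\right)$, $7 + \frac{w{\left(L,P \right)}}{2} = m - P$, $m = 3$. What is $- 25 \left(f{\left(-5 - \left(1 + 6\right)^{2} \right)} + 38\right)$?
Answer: $1250950$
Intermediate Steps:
$w{\left(L,P \right)} = -8 - 2 P$ ($w{\left(L,P \right)} = -14 + 2 \left(3 - P\right) = -14 - \left(-6 + 2 P\right) = -8 - 2 P$)
$f{\left(B \right)} = \frac{\left(2 + B\right) \left(B + 2 B^{2}\right)}{6}$ ($f{\left(B \right)} = \frac{\left(B - -2\right) \left(B + \left(B + B\right) B\right)}{6} = \frac{\left(B + \left(-8 + 10\right)\right) \left(B + 2 B B\right)}{6} = \frac{\left(B + 2\right) \left(B + 2 B^{2}\right)}{6} = \frac{\left(2 + B\right) \left(B + 2 B^{2}\right)}{6}$)
$- 25 \left(f{\left(-5 - \left(1 + 6\right)^{2} \right)} + 38\right) = - 25 \left(\frac{\left(-5 - \left(1 + 6\right)^{2}\right) \left(2 + 2 \left(-5 - \left(1 + 6\right)^{2}\right)^{2} + 5 \left(-5 - \left(1 + 6\right)^{2}\right)\right)}{6} + 38\right) = - 25 \left(\frac{\left(-5 - 7^{2}\right) \left(2 + 2 \left(-5 - 7^{2}\right)^{2} + 5 \left(-5 - 7^{2}\right)\right)}{6} + 38\right) = - 25 \left(\frac{\left(-5 - 49\right) \left(2 + 2 \left(-5 - 49\right)^{2} + 5 \left(-5 - 49\right)\right)}{6} + 38\right) = - 25 \left(\frac{1}{6} \left(-54\right) \left(2 + 2 \left(-54\right)^{2} + 5 \left(-54\right)\right) + 38\right) = - 25 \left(\frac{1}{6} \left(-54\right) \left(2 + 2 \cdot 2916 - 270\right) + 38\right) = - 25 \left(\frac{1}{6} \left(-54\right) \left(2 + 5832 - 270\right) + 38\right) = - 25 \left(\frac{1}{6} \left(-54\right) 5564 + 38\right) = - 25 \left(-50076 + 38\right) = \left(-25\right) \left(-50038\right) = 1250950$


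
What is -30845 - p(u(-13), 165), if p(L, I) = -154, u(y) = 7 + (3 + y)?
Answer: -30691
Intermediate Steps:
u(y) = 10 + y
-30845 - p(u(-13), 165) = -30845 - 1*(-154) = -30845 + 154 = -30691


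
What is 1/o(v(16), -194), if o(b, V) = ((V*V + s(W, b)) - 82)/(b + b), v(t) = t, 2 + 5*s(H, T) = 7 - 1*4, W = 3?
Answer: 160/187771 ≈ 0.00085210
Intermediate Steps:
s(H, T) = ⅕ (s(H, T) = -⅖ + (7 - 1*4)/5 = -⅖ + (7 - 4)/5 = -⅖ + (⅕)*3 = -⅖ + ⅗ = ⅕)
o(b, V) = (-409/5 + V²)/(2*b) (o(b, V) = ((V*V + ⅕) - 82)/(b + b) = ((V² + ⅕) - 82)/((2*b)) = ((⅕ + V²) - 82)*(1/(2*b)) = (-409/5 + V²)*(1/(2*b)) = (-409/5 + V²)/(2*b))
1/o(v(16), -194) = 1/((⅒)*(-409 + 5*(-194)²)/16) = 1/((⅒)*(1/16)*(-409 + 5*37636)) = 1/((⅒)*(1/16)*(-409 + 188180)) = 1/((⅒)*(1/16)*187771) = 1/(187771/160) = 160/187771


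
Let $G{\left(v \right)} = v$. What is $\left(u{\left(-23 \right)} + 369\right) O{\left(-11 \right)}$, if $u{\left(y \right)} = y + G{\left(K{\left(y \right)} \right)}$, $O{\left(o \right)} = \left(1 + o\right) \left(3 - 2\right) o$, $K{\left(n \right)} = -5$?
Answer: $37510$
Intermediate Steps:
$O{\left(o \right)} = o \left(1 + o\right)$ ($O{\left(o \right)} = \left(1 + o\right) 1 o = \left(1 + o\right) o = o \left(1 + o\right)$)
$u{\left(y \right)} = -5 + y$ ($u{\left(y \right)} = y - 5 = -5 + y$)
$\left(u{\left(-23 \right)} + 369\right) O{\left(-11 \right)} = \left(\left(-5 - 23\right) + 369\right) \left(- 11 \left(1 - 11\right)\right) = \left(-28 + 369\right) \left(\left(-11\right) \left(-10\right)\right) = 341 \cdot 110 = 37510$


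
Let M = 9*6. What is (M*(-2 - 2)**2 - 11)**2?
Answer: 727609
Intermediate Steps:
M = 54
(M*(-2 - 2)**2 - 11)**2 = (54*(-2 - 2)**2 - 11)**2 = (54*(-4)**2 - 11)**2 = (54*16 - 11)**2 = (864 - 11)**2 = 853**2 = 727609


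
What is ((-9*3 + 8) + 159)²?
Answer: 19600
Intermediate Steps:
((-9*3 + 8) + 159)² = ((-27 + 8) + 159)² = (-19 + 159)² = 140² = 19600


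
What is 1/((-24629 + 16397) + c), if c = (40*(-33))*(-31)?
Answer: 1/32688 ≈ 3.0592e-5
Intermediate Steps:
c = 40920 (c = -1320*(-31) = 40920)
1/((-24629 + 16397) + c) = 1/((-24629 + 16397) + 40920) = 1/(-8232 + 40920) = 1/32688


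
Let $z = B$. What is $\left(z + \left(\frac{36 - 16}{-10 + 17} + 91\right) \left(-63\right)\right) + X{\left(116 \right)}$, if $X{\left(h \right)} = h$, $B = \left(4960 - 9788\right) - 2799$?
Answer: $-13424$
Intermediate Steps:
$B = -7627$ ($B = -4828 - 2799 = -7627$)
$z = -7627$
$\left(z + \left(\frac{36 - 16}{-10 + 17} + 91\right) \left(-63\right)\right) + X{\left(116 \right)} = \left(-7627 + \left(\frac{36 - 16}{-10 + 17} + 91\right) \left(-63\right)\right) + 116 = \left(-7627 + \left(\frac{20}{7} + 91\right) \left(-63\right)\right) + 116 = \left(-7627 + \frac{657}{7} \left(-63\right)\right) + 116 = \left(-7627 - 5913\right) + 116 = -13540 + 116 = -13424$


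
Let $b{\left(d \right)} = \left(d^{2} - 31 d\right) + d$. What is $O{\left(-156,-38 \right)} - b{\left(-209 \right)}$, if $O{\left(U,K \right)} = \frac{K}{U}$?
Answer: $- \frac{3896159}{78} \approx -49951.0$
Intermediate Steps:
$b{\left(d \right)} = d^{2} - 30 d$
$O{\left(-156,-38 \right)} - b{\left(-209 \right)} = - \frac{38}{-156} - - 209 \left(-30 - 209\right) = \left(-38\right) \left(- \frac{1}{156}\right) - \left(-209\right) \left(-239\right) = \frac{19}{78} - 49951 = - \frac{3896159}{78}$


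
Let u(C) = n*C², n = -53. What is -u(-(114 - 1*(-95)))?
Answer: 2315093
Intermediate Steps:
u(C) = -53*C²
-u(-(114 - 1*(-95))) = -(-53)*(-(114 - 1*(-95)))² = -(-53)*(-(114 + 95))² = -(-53)*(-1*209)² = -(-53)*(-209)² = -(-53)*43681 = -1*(-2315093) = 2315093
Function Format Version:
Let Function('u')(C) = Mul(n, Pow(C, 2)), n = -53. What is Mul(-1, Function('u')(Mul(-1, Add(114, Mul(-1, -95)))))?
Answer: 2315093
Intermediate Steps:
Function('u')(C) = Mul(-53, Pow(C, 2))
Mul(-1, Function('u')(Mul(-1, Add(114, Mul(-1, -95))))) = Mul(-1, Mul(-53, Pow(Mul(-1, Add(114, Mul(-1, -95))), 2))) = Mul(-1, Mul(-53, Pow(Mul(-1, Add(114, 95)), 2))) = Mul(-1, Mul(-53, Pow(Mul(-1, 209), 2))) = Mul(-1, Mul(-53, Pow(-209, 2))) = Mul(-1, Mul(-53, 43681)) = Mul(-1, -2315093) = 2315093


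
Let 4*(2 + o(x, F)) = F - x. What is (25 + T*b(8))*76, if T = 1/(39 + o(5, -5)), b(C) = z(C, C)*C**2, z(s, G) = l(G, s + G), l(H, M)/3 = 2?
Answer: 63156/23 ≈ 2745.9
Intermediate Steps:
l(H, M) = 6 (l(H, M) = 3*2 = 6)
z(s, G) = 6
b(C) = 6*C**2
o(x, F) = -2 - x/4 + F/4 (o(x, F) = -2 + (F - x)/4 = -2 + (-x/4 + F/4) = -2 - x/4 + F/4)
T = 2/69 (T = 1/(39 + (-2 - 1/4*5 + (1/4)*(-5))) = 1/(39 + (-2 - 5/4 - 5/4)) = 1/(39 - 9/2) = 1/(69/2) = 2/69 ≈ 0.028986)
(25 + T*b(8))*76 = (25 + 2*(6*8**2)/69)*76 = (25 + 2*(6*64)/69)*76 = (25 + (2/69)*384)*76 = (25 + 256/23)*76 = (831/23)*76 = 63156/23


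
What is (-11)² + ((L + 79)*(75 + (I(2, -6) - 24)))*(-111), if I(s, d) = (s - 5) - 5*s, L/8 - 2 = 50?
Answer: -2087789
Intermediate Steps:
L = 416 (L = 16 + 8*50 = 16 + 400 = 416)
I(s, d) = -5 - 4*s (I(s, d) = (-5 + s) - 5*s = -5 - 4*s)
(-11)² + ((L + 79)*(75 + (I(2, -6) - 24)))*(-111) = (-11)² + ((416 + 79)*(75 + ((-5 - 4*2) - 24)))*(-111) = 121 + (495*(75 + ((-5 - 8) - 24)))*(-111) = 121 + (495*(75 + (-13 - 24)))*(-111) = 121 + (495*(75 - 37))*(-111) = 121 + (495*38)*(-111) = 121 + 18810*(-111) = 121 - 2087910 = -2087789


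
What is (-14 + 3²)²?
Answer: 25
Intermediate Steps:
(-14 + 3²)² = (-14 + 9)² = (-5)² = 25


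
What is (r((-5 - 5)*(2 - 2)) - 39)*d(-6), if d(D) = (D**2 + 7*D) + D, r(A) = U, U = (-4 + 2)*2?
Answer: 516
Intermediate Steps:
U = -4 (U = -2*2 = -4)
r(A) = -4
d(D) = D**2 + 8*D
(r((-5 - 5)*(2 - 2)) - 39)*d(-6) = (-4 - 39)*(-6*(8 - 6)) = -(-258)*2 = -43*(-12) = 516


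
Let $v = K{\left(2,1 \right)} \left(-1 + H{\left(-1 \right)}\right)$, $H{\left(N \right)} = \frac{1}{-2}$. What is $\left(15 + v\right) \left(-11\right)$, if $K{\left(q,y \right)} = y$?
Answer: $- \frac{297}{2} \approx -148.5$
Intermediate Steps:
$H{\left(N \right)} = - \frac{1}{2}$
$v = - \frac{3}{2}$ ($v = 1 \left(-1 - \frac{1}{2}\right) = 1 \left(- \frac{3}{2}\right) = - \frac{3}{2} \approx -1.5$)
$\left(15 + v\right) \left(-11\right) = \left(15 - \frac{3}{2}\right) \left(-11\right) = \frac{27}{2} \left(-11\right) = - \frac{297}{2}$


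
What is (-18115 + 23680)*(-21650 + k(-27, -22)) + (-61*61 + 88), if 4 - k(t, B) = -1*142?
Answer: -119673393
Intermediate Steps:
k(t, B) = 146 (k(t, B) = 4 - (-1)*142 = 4 - 1*(-142) = 4 + 142 = 146)
(-18115 + 23680)*(-21650 + k(-27, -22)) + (-61*61 + 88) = (-18115 + 23680)*(-21650 + 146) + (-61*61 + 88) = 5565*(-21504) + (-3721 + 88) = -119669760 - 3633 = -119673393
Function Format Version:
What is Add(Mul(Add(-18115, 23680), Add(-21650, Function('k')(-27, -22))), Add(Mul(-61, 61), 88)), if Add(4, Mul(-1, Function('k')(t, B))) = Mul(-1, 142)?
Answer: -119673393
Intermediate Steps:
Function('k')(t, B) = 146 (Function('k')(t, B) = Add(4, Mul(-1, Mul(-1, 142))) = Add(4, Mul(-1, -142)) = Add(4, 142) = 146)
Add(Mul(Add(-18115, 23680), Add(-21650, Function('k')(-27, -22))), Add(Mul(-61, 61), 88)) = Add(Mul(Add(-18115, 23680), Add(-21650, 146)), Add(Mul(-61, 61), 88)) = Add(Mul(5565, -21504), Add(-3721, 88)) = Add(-119669760, -3633) = -119673393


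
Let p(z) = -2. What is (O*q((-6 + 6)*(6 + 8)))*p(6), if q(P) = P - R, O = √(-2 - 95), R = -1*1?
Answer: -2*I*√97 ≈ -19.698*I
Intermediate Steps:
R = -1
O = I*√97 (O = √(-97) = I*√97 ≈ 9.8489*I)
q(P) = 1 + P (q(P) = P - 1*(-1) = P + 1 = 1 + P)
(O*q((-6 + 6)*(6 + 8)))*p(6) = ((I*√97)*(1 + (-6 + 6)*(6 + 8)))*(-2) = ((I*√97)*(1 + 0*14))*(-2) = ((I*√97)*(1 + 0))*(-2) = ((I*√97)*1)*(-2) = (I*√97)*(-2) = -2*I*√97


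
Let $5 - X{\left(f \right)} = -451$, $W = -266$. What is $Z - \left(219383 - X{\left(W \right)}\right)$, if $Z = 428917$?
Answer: $209990$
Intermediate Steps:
$X{\left(f \right)} = 456$ ($X{\left(f \right)} = 5 - -451 = 5 + 451 = 456$)
$Z - \left(219383 - X{\left(W \right)}\right) = 428917 - \left(219383 - 456\right) = 428917 - 218927 = 209990$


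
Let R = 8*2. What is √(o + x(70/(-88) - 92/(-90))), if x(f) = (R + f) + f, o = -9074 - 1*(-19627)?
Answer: √1151013490/330 ≈ 102.81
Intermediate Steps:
o = 10553 (o = -9074 + 19627 = 10553)
R = 16
x(f) = 16 + 2*f (x(f) = (16 + f) + f = 16 + 2*f)
√(o + x(70/(-88) - 92/(-90))) = √(10553 + (16 + 2*(70/(-88) - 92/(-90)))) = √(10553 + (16 + 2*(70*(-1/88) - 92*(-1/90)))) = √(10553 + (16 + 2*(-35/44 + 46/45))) = √(10553 + (16 + 2*(449/1980))) = √(10553 + (16 + 449/990)) = √(10553 + 16289/990) = √(10463759/990) = √1151013490/330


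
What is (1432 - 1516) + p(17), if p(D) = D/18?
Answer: -1495/18 ≈ -83.056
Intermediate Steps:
p(D) = D/18 (p(D) = D*(1/18) = D/18)
(1432 - 1516) + p(17) = (1432 - 1516) + (1/18)*17 = -84 + 17/18 = -1495/18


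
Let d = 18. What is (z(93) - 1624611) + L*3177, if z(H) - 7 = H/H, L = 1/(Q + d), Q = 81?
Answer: -17870280/11 ≈ -1.6246e+6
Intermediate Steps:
L = 1/99 (L = 1/(81 + 18) = 1/99 ≈ 0.010101)
z(H) = 8 (z(H) = 7 + H/H = 7 + 1 = 8)
(z(93) - 1624611) + L*3177 = (8 - 1624611) + (1/99)*3177 = -1624603 + 353/11 = -17870280/11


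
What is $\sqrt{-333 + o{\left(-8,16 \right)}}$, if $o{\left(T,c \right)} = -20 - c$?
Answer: $3 i \sqrt{41} \approx 19.209 i$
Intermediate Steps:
$\sqrt{-333 + o{\left(-8,16 \right)}} = \sqrt{-333 - 36} = \sqrt{-369} = 3 i \sqrt{41}$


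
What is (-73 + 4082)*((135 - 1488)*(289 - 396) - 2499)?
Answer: 570368448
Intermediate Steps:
(-73 + 4082)*((135 - 1488)*(289 - 396) - 2499) = 4009*(-1353*(-107) - 2499) = 4009*(144771 - 2499) = 4009*142272 = 570368448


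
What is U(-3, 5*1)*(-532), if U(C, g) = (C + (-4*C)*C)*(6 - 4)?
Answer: 41496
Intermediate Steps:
U(C, g) = -8*C² + 2*C (U(C, g) = (C - 4*C²)*2 = -8*C² + 2*C)
U(-3, 5*1)*(-532) = (2*(-3)*(1 - 4*(-3)))*(-532) = (2*(-3)*(1 + 12))*(-532) = (2*(-3)*13)*(-532) = -78*(-532) = 41496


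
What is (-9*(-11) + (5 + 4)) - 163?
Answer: -55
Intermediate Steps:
(-9*(-11) + (5 + 4)) - 163 = (99 + 9) - 163 = 108 - 163 = -55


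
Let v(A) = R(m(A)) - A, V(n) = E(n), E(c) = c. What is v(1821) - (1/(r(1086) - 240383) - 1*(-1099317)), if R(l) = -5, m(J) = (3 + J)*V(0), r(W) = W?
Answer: -263500216470/239297 ≈ -1.1011e+6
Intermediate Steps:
V(n) = n
m(J) = 0 (m(J) = (3 + J)*0 = 0)
v(A) = -5 - A
v(1821) - (1/(r(1086) - 240383) - 1*(-1099317)) = (-5 - 1*1821) - (1/(1086 - 240383) - 1*(-1099317)) = (-5 - 1821) - (1/(-239297) + 1099317) = -1826 - (-1/239297 + 1099317) = -1826 - 1*263063260148/239297 = -1826 - 263063260148/239297 = -263500216470/239297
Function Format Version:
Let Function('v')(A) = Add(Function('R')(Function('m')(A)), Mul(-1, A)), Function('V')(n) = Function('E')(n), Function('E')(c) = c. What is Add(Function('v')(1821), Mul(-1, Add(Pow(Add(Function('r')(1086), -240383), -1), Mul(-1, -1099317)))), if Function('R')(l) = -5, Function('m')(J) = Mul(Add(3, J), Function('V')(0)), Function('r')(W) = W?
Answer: Rational(-263500216470, 239297) ≈ -1.1011e+6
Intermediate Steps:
Function('V')(n) = n
Function('m')(J) = 0 (Function('m')(J) = Mul(Add(3, J), 0) = 0)
Function('v')(A) = Add(-5, Mul(-1, A))
Add(Function('v')(1821), Mul(-1, Add(Pow(Add(Function('r')(1086), -240383), -1), Mul(-1, -1099317)))) = Add(Add(-5, Mul(-1, 1821)), Mul(-1, Add(Pow(Add(1086, -240383), -1), Mul(-1, -1099317)))) = Add(Add(-5, -1821), Mul(-1, Add(Pow(-239297, -1), 1099317))) = Add(-1826, Mul(-1, Add(Rational(-1, 239297), 1099317))) = Add(-1826, Mul(-1, Rational(263063260148, 239297))) = Add(-1826, Rational(-263063260148, 239297)) = Rational(-263500216470, 239297)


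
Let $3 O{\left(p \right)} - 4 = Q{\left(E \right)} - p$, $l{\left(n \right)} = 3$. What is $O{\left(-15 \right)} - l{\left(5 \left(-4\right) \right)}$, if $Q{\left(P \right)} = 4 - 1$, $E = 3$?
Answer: $\frac{13}{3} \approx 4.3333$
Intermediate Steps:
$Q{\left(P \right)} = 3$
$O{\left(p \right)} = \frac{7}{3} - \frac{p}{3}$ ($O{\left(p \right)} = \frac{4}{3} + \frac{3 - p}{3} = \frac{4}{3} - \left(-1 + \frac{p}{3}\right) = \frac{7}{3} - \frac{p}{3}$)
$O{\left(-15 \right)} - l{\left(5 \left(-4\right) \right)} = \left(\frac{7}{3} - -5\right) - 3 = \left(\frac{7}{3} + 5\right) - 3 = \frac{22}{3} - 3 = \frac{13}{3}$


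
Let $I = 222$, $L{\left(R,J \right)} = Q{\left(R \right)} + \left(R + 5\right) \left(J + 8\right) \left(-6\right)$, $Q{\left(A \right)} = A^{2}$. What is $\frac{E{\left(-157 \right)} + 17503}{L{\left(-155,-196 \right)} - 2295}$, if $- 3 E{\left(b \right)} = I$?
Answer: $- \frac{17429}{147470} \approx -0.11819$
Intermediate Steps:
$L{\left(R,J \right)} = R^{2} - 6 \left(5 + R\right) \left(8 + J\right)$ ($L{\left(R,J \right)} = R^{2} + \left(R + 5\right) \left(J + 8\right) \left(-6\right) = R^{2} + \left(5 + R\right) \left(8 + J\right) \left(-6\right) = R^{2} - 6 \left(5 + R\right) \left(8 + J\right)$)
$E{\left(b \right)} = -74$ ($E{\left(b \right)} = \left(- \frac{1}{3}\right) 222 = -74$)
$\frac{E{\left(-157 \right)} + 17503}{L{\left(-155,-196 \right)} - 2295} = \frac{-74 + 17503}{\left(-240 + \left(-155\right)^{2} - -7440 - -5880 - \left(-1176\right) \left(-155\right)\right) - 2295} = \frac{17429}{\left(-240 + 24025 + 7440 + 5880 - 182280\right) - 2295} = \frac{17429}{-145175 - 2295} = \frac{17429}{-147470} = 17429 \left(- \frac{1}{147470}\right) = - \frac{17429}{147470}$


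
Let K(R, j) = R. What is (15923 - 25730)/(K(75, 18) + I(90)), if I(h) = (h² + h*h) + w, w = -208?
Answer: -9807/16067 ≈ -0.61038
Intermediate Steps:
I(h) = -208 + 2*h² (I(h) = (h² + h*h) - 208 = (h² + h²) - 208 = 2*h² - 208 = -208 + 2*h²)
(15923 - 25730)/(K(75, 18) + I(90)) = (15923 - 25730)/(75 + (-208 + 2*90²)) = -9807/(75 + (-208 + 2*8100)) = -9807/(75 + (-208 + 16200)) = -9807/(75 + 15992) = -9807/16067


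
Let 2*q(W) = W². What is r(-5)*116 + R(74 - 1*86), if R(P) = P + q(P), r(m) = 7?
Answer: 872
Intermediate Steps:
q(W) = W²/2
R(P) = P + P²/2
r(-5)*116 + R(74 - 1*86) = 7*116 + (74 - 1*86)*(2 + (74 - 1*86))/2 = 812 + (74 - 86)*(2 + (74 - 86))/2 = 812 + (½)*(-12)*(2 - 12) = 812 + (½)*(-12)*(-10) = 812 + 60 = 872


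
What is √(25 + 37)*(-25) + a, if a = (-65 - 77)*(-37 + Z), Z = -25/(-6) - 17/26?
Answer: 185452/39 - 25*√62 ≈ 4558.3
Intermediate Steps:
Z = 137/39 (Z = -25*(-⅙) - 17*1/26 = 25/6 - 17/26 = 137/39 ≈ 3.5128)
a = 185452/39 (a = (-65 - 77)*(-37 + 137/39) = -142*(-1306/39) = 185452/39 ≈ 4755.2)
√(25 + 37)*(-25) + a = √(25 + 37)*(-25) + 185452/39 = √62*(-25) + 185452/39 = -25*√62 + 185452/39 = 185452/39 - 25*√62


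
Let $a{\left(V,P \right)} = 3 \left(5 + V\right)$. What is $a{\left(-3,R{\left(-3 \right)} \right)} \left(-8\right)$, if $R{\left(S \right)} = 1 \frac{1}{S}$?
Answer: $-48$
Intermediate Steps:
$R{\left(S \right)} = \frac{1}{S}$
$a{\left(V,P \right)} = 15 + 3 V$
$a{\left(-3,R{\left(-3 \right)} \right)} \left(-8\right) = \left(15 + 3 \left(-3\right)\right) \left(-8\right) = \left(15 - 9\right) \left(-8\right) = 6 \left(-8\right) = -48$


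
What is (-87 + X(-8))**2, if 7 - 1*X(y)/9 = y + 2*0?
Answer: 2304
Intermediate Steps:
X(y) = 63 - 9*y (X(y) = 63 - 9*(y + 2*0) = 63 - 9*(y + 0) = 63 - 9*y)
(-87 + X(-8))**2 = (-87 + (63 - 9*(-8)))**2 = (-87 + (63 + 72))**2 = (-87 + 135)**2 = 48**2 = 2304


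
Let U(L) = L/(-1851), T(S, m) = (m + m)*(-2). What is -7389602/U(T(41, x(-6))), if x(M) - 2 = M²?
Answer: -6839076651/76 ≈ -8.9988e+7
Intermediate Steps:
x(M) = 2 + M²
T(S, m) = -4*m (T(S, m) = (2*m)*(-2) = -4*m)
U(L) = -L/1851 (U(L) = L*(-1/1851) = -L/1851)
-7389602/U(T(41, x(-6))) = -7389602*1851/(4*(2 + (-6)²)) = -7389602*1851/(4*(2 + 36)) = -7389602/((-(-4)*38/1851)) = -7389602/((-1/1851*(-152))) = -7389602/152/1851 = -7389602*1851/152 = -6839076651/76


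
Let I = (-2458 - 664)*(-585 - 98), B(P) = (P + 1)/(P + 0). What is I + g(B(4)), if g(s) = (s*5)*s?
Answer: 34117341/16 ≈ 2.1323e+6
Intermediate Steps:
B(P) = (1 + P)/P
g(s) = 5*s² (g(s) = (5*s)*s = 5*s²)
I = 2132326 (I = -3122*(-683) = 2132326)
I + g(B(4)) = 2132326 + 5*((1 + 4)/4)² = 2132326 + 5*((¼)*5)² = 2132326 + 5*(5/4)² = 2132326 + 5*(25/16) = 2132326 + 125/16 = 34117341/16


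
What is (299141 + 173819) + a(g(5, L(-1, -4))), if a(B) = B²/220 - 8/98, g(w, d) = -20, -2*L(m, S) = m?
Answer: 254926376/539 ≈ 4.7296e+5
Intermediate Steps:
L(m, S) = -m/2
a(B) = -4/49 + B²/220 (a(B) = B²*(1/220) - 8*1/98 = B²/220 - 4/49 = -4/49 + B²/220)
(299141 + 173819) + a(g(5, L(-1, -4))) = (299141 + 173819) + (-4/49 + (1/220)*(-20)²) = 472960 + (-4/49 + (1/220)*400) = 472960 + (-4/49 + 20/11) = 472960 + 936/539 = 254926376/539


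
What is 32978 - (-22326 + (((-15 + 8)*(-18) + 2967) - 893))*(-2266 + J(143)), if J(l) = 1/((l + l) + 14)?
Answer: -6835870637/150 ≈ -4.5572e+7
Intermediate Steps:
J(l) = 1/(14 + 2*l) (J(l) = 1/(2*l + 14) = 1/(14 + 2*l))
32978 - (-22326 + (((-15 + 8)*(-18) + 2967) - 893))*(-2266 + J(143)) = 32978 - (-22326 + (((-15 + 8)*(-18) + 2967) - 893))*(-2266 + 1/(2*(7 + 143))) = 32978 - (-22326 + ((-7*(-18) + 2967) - 893))*(-2266 + (1/2)/150) = 32978 - (-22326 + ((126 + 2967) - 893))*(-2266 + (1/2)*(1/150)) = 32978 - (-22326 + (3093 - 893))*(-2266 + 1/300) = 32978 - (-22326 + 2200)*(-679799)/300 = 32978 - (-20126)*(-679799)/300 = 32978 - 1*6840817337/150 = 32978 - 6840817337/150 = -6835870637/150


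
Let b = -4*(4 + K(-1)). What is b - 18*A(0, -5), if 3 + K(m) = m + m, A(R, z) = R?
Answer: 4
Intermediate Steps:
K(m) = -3 + 2*m (K(m) = -3 + (m + m) = -3 + 2*m)
b = 4 (b = -4*(4 + (-3 + 2*(-1))) = -4*(4 + (-3 - 2)) = -4*(4 - 5) = -4*(-1) = 4)
b - 18*A(0, -5) = 4 - 18*0 = 4 + 0 = 4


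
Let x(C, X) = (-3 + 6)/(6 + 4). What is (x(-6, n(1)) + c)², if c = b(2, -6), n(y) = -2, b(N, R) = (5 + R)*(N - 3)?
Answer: 169/100 ≈ 1.6900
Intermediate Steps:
b(N, R) = (-3 + N)*(5 + R) (b(N, R) = (5 + R)*(-3 + N) = (-3 + N)*(5 + R))
c = 1 (c = -15 - 3*(-6) + 5*2 + 2*(-6) = -15 + 18 + 10 - 12 = 1)
x(C, X) = 3/10
(x(-6, n(1)) + c)² = (3/10 + 1)² = (13/10)² = 169/100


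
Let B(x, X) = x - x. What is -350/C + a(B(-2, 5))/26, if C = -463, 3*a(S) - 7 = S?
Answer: 30541/36114 ≈ 0.84568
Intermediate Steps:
B(x, X) = 0
a(S) = 7/3 + S/3
-350/C + a(B(-2, 5))/26 = -350/(-463) + (7/3 + (1/3)*0)/26 = -350*(-1/463) + (7/3 + 0)*(1/26) = 350/463 + (7/3)*(1/26) = 350/463 + 7/78 = 30541/36114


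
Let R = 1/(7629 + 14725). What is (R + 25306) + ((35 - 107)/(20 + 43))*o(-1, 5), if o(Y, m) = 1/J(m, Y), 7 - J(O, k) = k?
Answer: 3959809921/156478 ≈ 25306.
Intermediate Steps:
J(O, k) = 7 - k
o(Y, m) = 1/(7 - Y)
R = 1/22354 ≈ 4.4735e-5
(R + 25306) + ((35 - 107)/(20 + 43))*o(-1, 5) = (1/22354 + 25306) + ((35 - 107)/(20 + 43))*(-1/(-7 - 1)) = 565690325/22354 + (-72/63)*(-1/(-8)) = 565690325/22354 + (-72*1/63)*(-1*(-⅛)) = 565690325/22354 - 8/7*⅛ = 565690325/22354 - ⅐ = 3959809921/156478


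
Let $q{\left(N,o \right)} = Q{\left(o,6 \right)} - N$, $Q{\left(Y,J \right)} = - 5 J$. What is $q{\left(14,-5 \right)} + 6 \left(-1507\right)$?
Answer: $-9086$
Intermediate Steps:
$q{\left(N,o \right)} = -30 - N$ ($q{\left(N,o \right)} = \left(-5\right) 6 - N = -30 - N$)
$q{\left(14,-5 \right)} + 6 \left(-1507\right) = \left(-30 - 14\right) + 6 \left(-1507\right) = \left(-30 - 14\right) - 9042 = -44 - 9042 = -9086$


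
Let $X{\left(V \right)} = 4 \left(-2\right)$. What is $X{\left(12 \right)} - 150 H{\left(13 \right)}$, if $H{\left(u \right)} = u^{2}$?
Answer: $-25358$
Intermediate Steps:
$X{\left(V \right)} = -8$
$X{\left(12 \right)} - 150 H{\left(13 \right)} = -8 - 150 \cdot 13^{2} = -8 - 25350 = -25358$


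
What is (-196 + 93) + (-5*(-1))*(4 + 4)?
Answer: -63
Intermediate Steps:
(-196 + 93) + (-5*(-1))*(4 + 4) = -103 + 5*8 = -103 + 40 = -63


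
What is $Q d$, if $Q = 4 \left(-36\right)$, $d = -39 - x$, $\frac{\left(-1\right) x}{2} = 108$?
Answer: $-25488$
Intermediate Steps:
$x = -216$ ($x = \left(-2\right) 108 = -216$)
$d = 177$ ($d = -39 - -216 = -39 + 216 = 177$)
$Q = -144$
$Q d = \left(-144\right) 177 = -25488$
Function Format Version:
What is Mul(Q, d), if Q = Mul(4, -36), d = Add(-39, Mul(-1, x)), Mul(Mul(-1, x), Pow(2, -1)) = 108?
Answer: -25488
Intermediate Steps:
x = -216 (x = Mul(-2, 108) = -216)
d = 177 (d = Add(-39, Mul(-1, -216)) = Add(-39, 216) = 177)
Q = -144
Mul(Q, d) = Mul(-144, 177) = -25488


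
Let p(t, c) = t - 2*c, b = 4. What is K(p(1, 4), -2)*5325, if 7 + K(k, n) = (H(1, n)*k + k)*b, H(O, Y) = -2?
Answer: 111825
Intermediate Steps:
K(k, n) = -7 - 4*k (K(k, n) = -7 + (-2*k + k)*4 = -7 - k*4 = -7 - 4*k)
K(p(1, 4), -2)*5325 = (-7 - 4*(1 - 2*4))*5325 = (-7 - 4*(1 - 8))*5325 = (-7 - 4*(-7))*5325 = (-7 + 28)*5325 = 21*5325 = 111825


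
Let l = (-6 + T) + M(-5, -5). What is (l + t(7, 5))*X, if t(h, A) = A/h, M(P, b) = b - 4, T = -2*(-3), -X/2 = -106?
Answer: -12296/7 ≈ -1756.6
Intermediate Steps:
X = 212 (X = -2*(-106) = 212)
T = 6
M(P, b) = -4 + b
l = -9 (l = (-6 + 6) + (-4 - 5) = 0 - 9 = -9)
(l + t(7, 5))*X = (-9 + 5/7)*212 = -58/7*212 = -12296/7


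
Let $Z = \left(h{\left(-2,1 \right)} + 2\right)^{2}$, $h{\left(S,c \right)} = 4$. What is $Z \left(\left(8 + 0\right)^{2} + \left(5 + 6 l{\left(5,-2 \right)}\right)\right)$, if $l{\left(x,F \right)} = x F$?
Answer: $324$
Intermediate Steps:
$l{\left(x,F \right)} = F x$
$Z = 36$ ($Z = \left(4 + 2\right)^{2} = 6^{2} = 36$)
$Z \left(\left(8 + 0\right)^{2} + \left(5 + 6 l{\left(5,-2 \right)}\right)\right) = 36 \left(\left(8 + 0\right)^{2} + \left(5 + 6 \left(\left(-2\right) 5\right)\right)\right) = 36 \left(8^{2} + \left(5 + 6 \left(-10\right)\right)\right) = 36 \left(64 + \left(5 - 60\right)\right) = 36 \left(64 - 55\right) = 36 \cdot 9 = 324$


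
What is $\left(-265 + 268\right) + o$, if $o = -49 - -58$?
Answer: $12$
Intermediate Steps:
$o = 9$ ($o = -49 + 58 = 9$)
$\left(-265 + 268\right) + o = \left(-265 + 268\right) + 9 = 3 + 9 = 12$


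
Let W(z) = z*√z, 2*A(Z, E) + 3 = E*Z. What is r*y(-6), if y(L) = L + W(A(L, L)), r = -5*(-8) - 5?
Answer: -210 + 1155*√66/4 ≈ 2135.8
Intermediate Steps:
r = 35 (r = 40 - 5 = 35)
A(Z, E) = -3/2 + E*Z/2 (A(Z, E) = -3/2 + (E*Z)/2 = -3/2 + E*Z/2)
W(z) = z^(3/2)
y(L) = L + (-3/2 + L²/2)^(3/2) (y(L) = L + (-3/2 + L*L/2)^(3/2) = L + (-3/2 + L²/2)^(3/2))
r*y(-6) = 35*(-6 + √2*(-3 + (-6)²)^(3/2)/4) = 35*(-6 + √2*(-3 + 36)^(3/2)/4) = 35*(-6 + √2*33^(3/2)/4) = 35*(-6 + √2*(33*√33)/4) = 35*(-6 + 33*√66/4) = -210 + 1155*√66/4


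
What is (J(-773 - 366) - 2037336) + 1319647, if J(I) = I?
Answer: -718828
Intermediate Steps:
(J(-773 - 366) - 2037336) + 1319647 = ((-773 - 366) - 2037336) + 1319647 = (-1139 - 2037336) + 1319647 = -2038475 + 1319647 = -718828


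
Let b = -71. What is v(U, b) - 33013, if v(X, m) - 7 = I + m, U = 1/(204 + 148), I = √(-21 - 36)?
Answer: -33077 + I*√57 ≈ -33077.0 + 7.5498*I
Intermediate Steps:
I = I*√57 (I = √(-57) = I*√57 ≈ 7.5498*I)
U = 1/352 ≈ 0.0028409
v(X, m) = 7 + m + I*√57 (v(X, m) = 7 + (I*√57 + m) = 7 + (m + I*√57) = 7 + m + I*√57)
v(U, b) - 33013 = (7 - 71 + I*√57) - 33013 = (-64 + I*√57) - 33013 = -33077 + I*√57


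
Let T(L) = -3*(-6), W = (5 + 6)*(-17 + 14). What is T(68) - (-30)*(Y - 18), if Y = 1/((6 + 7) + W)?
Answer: -1047/2 ≈ -523.50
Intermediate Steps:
W = -33 (W = 11*(-3) = -33)
T(L) = 18
Y = -1/20 (Y = 1/((6 + 7) - 33) = 1/(13 - 33) = 1/(-20) = -1/20 ≈ -0.050000)
T(68) - (-30)*(Y - 18) = 18 - (-30)*(-1/20 - 18) = 18 - (-30)*(-361)/20 = 18 - 1*1083/2 = 18 - 1083/2 = -1047/2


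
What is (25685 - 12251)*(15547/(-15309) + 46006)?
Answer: 450544570678/729 ≈ 6.1803e+8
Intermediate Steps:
(25685 - 12251)*(15547/(-15309) + 46006) = 13434*(15547*(-1/15309) + 46006) = 13434*(-2221/2187 + 46006) = 13434*(100612901/2187) = 450544570678/729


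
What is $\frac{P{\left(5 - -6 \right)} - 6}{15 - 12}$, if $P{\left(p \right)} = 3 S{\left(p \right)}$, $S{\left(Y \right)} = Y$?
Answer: $9$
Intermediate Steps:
$P{\left(p \right)} = 3 p$
$\frac{P{\left(5 - -6 \right)} - 6}{15 - 12} = \frac{3 \left(5 - -6\right) - 6}{15 - 12} = \frac{3 \left(5 + 6\right) - 6}{3} = \left(3 \cdot 11 - 6\right) \frac{1}{3} = \left(33 - 6\right) \frac{1}{3} = 27 \cdot \frac{1}{3} = 9$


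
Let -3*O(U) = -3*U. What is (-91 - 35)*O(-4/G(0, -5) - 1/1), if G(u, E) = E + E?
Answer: 378/5 ≈ 75.600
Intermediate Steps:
G(u, E) = 2*E
O(U) = U (O(U) = -(-1)*U = U)
(-91 - 35)*O(-4/G(0, -5) - 1/1) = (-91 - 35)*(-4/(2*(-5)) - 1/1) = -126*(-4/(-10) - 1*1) = -126*(-4*(-⅒) - 1) = -126*(⅖ - 1) = -126*(-⅗) = 378/5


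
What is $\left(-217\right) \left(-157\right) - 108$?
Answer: $33961$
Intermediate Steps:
$\left(-217\right) \left(-157\right) - 108 = 34069 - 108 = 33961$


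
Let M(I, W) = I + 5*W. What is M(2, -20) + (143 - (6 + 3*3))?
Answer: 30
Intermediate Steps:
M(2, -20) + (143 - (6 + 3*3)) = (2 + 5*(-20)) + (143 - (6 + 3*3)) = (2 - 100) + (143 - (6 + 9)) = -98 + (143 - 1*15) = -98 + (143 - 15) = -98 + 128 = 30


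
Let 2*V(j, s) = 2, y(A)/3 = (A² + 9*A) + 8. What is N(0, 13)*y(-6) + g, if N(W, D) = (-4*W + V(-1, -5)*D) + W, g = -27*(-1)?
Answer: -363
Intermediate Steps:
y(A) = 24 + 3*A² + 27*A (y(A) = 3*((A² + 9*A) + 8) = 3*(8 + A² + 9*A) = 24 + 3*A² + 27*A)
V(j, s) = 1 (V(j, s) = (½)*2 = 1)
g = 27
N(W, D) = D - 3*W (N(W, D) = (-4*W + 1*D) + W = (-4*W + D) + W = (D - 4*W) + W = D - 3*W)
N(0, 13)*y(-6) + g = (13 - 3*0)*(24 + 3*(-6)² + 27*(-6)) + 27 = (13 + 0)*(24 + 3*36 - 162) + 27 = 13*(24 + 108 - 162) + 27 = 13*(-30) + 27 = -390 + 27 = -363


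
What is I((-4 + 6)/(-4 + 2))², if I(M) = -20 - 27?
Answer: 2209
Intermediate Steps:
I(M) = -47
I((-4 + 6)/(-4 + 2))² = (-47)² = 2209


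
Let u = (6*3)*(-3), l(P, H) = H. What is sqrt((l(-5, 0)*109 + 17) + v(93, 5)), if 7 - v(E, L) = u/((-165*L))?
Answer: sqrt(72402)/55 ≈ 4.8923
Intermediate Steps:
u = -54 (u = 18*(-3) = -54)
v(E, L) = 7 - 18/(55*L) (v(E, L) = 7 - (-54)/((-165*L)) = 7 - (-54)*(-1/(165*L)) = 7 - 18/(55*L))
sqrt((l(-5, 0)*109 + 17) + v(93, 5)) = sqrt((0*109 + 17) + (7 - 18/55/5)) = sqrt((0 + 17) + (7 - 18/55*1/5)) = sqrt(17 + (7 - 18/275)) = sqrt(17 + 1907/275) = sqrt(6582/275) = sqrt(72402)/55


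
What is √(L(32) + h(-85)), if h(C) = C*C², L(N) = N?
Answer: I*√614093 ≈ 783.64*I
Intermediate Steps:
h(C) = C³
√(L(32) + h(-85)) = √(32 + (-85)³) = √(32 - 614125) = √(-614093) = I*√614093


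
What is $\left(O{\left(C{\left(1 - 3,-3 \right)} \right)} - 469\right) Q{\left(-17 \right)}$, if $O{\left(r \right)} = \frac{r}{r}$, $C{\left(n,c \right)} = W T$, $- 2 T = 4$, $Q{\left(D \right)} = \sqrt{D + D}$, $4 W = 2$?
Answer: $- 468 i \sqrt{34} \approx - 2728.9 i$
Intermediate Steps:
$W = \frac{1}{2}$ ($W = \frac{1}{4} \cdot 2 = \frac{1}{2} \approx 0.5$)
$Q{\left(D \right)} = \sqrt{2} \sqrt{D}$ ($Q{\left(D \right)} = \sqrt{2 D} = \sqrt{2} \sqrt{D}$)
$T = -2$ ($T = \left(- \frac{1}{2}\right) 4 = -2$)
$C{\left(n,c \right)} = -1$ ($C{\left(n,c \right)} = \frac{1}{2} \left(-2\right) = -1$)
$O{\left(r \right)} = 1$
$\left(O{\left(C{\left(1 - 3,-3 \right)} \right)} - 469\right) Q{\left(-17 \right)} = \left(1 - 469\right) \sqrt{2} \sqrt{-17} = - 468 \sqrt{2} i \sqrt{17} = - 468 i \sqrt{34}$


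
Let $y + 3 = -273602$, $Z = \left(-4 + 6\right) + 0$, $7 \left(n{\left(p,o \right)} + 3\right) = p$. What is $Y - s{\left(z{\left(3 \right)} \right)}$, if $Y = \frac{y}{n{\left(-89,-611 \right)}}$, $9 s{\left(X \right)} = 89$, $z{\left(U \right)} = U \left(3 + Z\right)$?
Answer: $\frac{3445465}{198} \approx 17401.0$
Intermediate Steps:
$n{\left(p,o \right)} = -3 + \frac{p}{7}$
$Z = 2$ ($Z = 2 + 0 = 2$)
$z{\left(U \right)} = 5 U$ ($z{\left(U \right)} = U \left(3 + 2\right) = U 5 = 5 U$)
$y = -273605$ ($y = -3 - 273602 = -273605$)
$s{\left(X \right)} = \frac{89}{9}$ ($s{\left(X \right)} = \frac{1}{9} \cdot 89 = \frac{89}{9}$)
$Y = \frac{383047}{22}$ ($Y = - \frac{273605}{-3 + \frac{1}{7} \left(-89\right)} = - \frac{273605}{-3 - \frac{89}{7}} = - \frac{273605}{- \frac{110}{7}} = \left(-273605\right) \left(- \frac{7}{110}\right) = \frac{383047}{22} \approx 17411.0$)
$Y - s{\left(z{\left(3 \right)} \right)} = \frac{383047}{22} - \frac{89}{9} = \frac{3445465}{198}$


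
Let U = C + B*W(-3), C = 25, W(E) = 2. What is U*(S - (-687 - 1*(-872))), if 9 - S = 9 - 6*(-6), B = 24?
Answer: -16133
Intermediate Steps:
S = -36 (S = 9 - (9 - 6*(-6)) = 9 - (9 + 36) = 9 - 1*45 = 9 - 45 = -36)
U = 73 (U = 25 + 24*2 = 25 + 48 = 73)
U*(S - (-687 - 1*(-872))) = 73*(-36 - (-687 - 1*(-872))) = 73*(-36 - (-687 + 872)) = 73*(-36 - 1*185) = 73*(-36 - 185) = 73*(-221) = -16133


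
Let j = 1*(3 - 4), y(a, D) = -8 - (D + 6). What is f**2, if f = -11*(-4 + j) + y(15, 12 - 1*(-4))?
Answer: 625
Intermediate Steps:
y(a, D) = -14 - D (y(a, D) = -8 - (6 + D) = -8 + (-6 - D) = -14 - D)
j = -1 (j = 1*(-1) = -1)
f = 25 (f = -11*(-4 - 1) + (-14 - (12 - 1*(-4))) = -11*(-5) + (-14 - (12 + 4)) = 55 + (-14 - 1*16) = 55 + (-14 - 16) = 55 - 30 = 25)
f**2 = 25**2 = 625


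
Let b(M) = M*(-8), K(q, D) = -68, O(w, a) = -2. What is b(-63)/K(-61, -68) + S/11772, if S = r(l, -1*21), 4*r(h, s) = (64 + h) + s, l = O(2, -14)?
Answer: -5932391/800496 ≈ -7.4109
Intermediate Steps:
l = -2
r(h, s) = 16 + h/4 + s/4 (r(h, s) = ((64 + h) + s)/4 = (64 + h + s)/4 = 16 + h/4 + s/4)
b(M) = -8*M
S = 41/4 (S = 16 + (¼)*(-2) + (-1*21)/4 = 16 - ½ + (¼)*(-21) = 16 - ½ - 21/4 = 41/4 ≈ 10.250)
b(-63)/K(-61, -68) + S/11772 = -8*(-63)/(-68) + (41/4)/11772 = 504*(-1/68) + (41/4)*(1/11772) = -126/17 + 41/47088 = -5932391/800496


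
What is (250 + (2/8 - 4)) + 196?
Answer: 1769/4 ≈ 442.25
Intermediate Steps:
(250 + (2/8 - 4)) + 196 = (250 + ((1/8)*2 - 4)) + 196 = (250 + (1/4 - 4)) + 196 = (250 - 15/4) + 196 = 985/4 + 196 = 1769/4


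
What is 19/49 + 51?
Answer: 2518/49 ≈ 51.388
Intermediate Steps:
19/49 + 51 = 2518/49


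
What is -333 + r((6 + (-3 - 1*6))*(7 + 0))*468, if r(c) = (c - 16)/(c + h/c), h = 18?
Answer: 7807/17 ≈ 459.24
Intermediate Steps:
r(c) = (-16 + c)/(c + 18/c) (r(c) = (c - 16)/(c + 18/c) = (-16 + c)/(c + 18/c))
-333 + r((6 + (-3 - 1*6))*(7 + 0))*468 = -333 + (((6 + (-3 - 1*6))*(7 + 0))*(-16 + (6 + (-3 - 1*6))*(7 + 0))/(18 + ((6 + (-3 - 1*6))*(7 + 0))²))*468 = -333 + (((6 + (-3 - 6))*7)*(-16 + (6 + (-3 - 6))*7)/(18 + ((6 + (-3 - 6))*7)²))*468 = -333 + (((6 - 9)*7)*(-16 + (6 - 9)*7)/(18 + ((6 - 9)*7)²))*468 = -333 + ((-3*7)*(-16 - 3*7)/(18 + (-3*7)²))*468 = -333 - 21*(-16 - 21)/(18 + (-21)²)*468 = -333 - 21*(-37)/(18 + 441)*468 = -333 - 21*(-37)/459*468 = -333 - 21*1/459*(-37)*468 = -333 + (259/153)*468 = -333 + 13468/17 = 7807/17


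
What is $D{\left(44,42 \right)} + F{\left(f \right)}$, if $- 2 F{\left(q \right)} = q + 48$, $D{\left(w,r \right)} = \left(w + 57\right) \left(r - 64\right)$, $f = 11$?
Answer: $- \frac{4503}{2} \approx -2251.5$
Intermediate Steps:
$D{\left(w,r \right)} = \left(-64 + r\right) \left(57 + w\right)$ ($D{\left(w,r \right)} = \left(57 + w\right) \left(-64 + r\right) = \left(-64 + r\right) \left(57 + w\right)$)
$F{\left(q \right)} = -24 - \frac{q}{2}$ ($F{\left(q \right)} = - \frac{q + 48}{2} = - \frac{48 + q}{2} = -24 - \frac{q}{2}$)
$D{\left(44,42 \right)} + F{\left(f \right)} = \left(-3648 - 2816 + 57 \cdot 42 + 42 \cdot 44\right) - \frac{59}{2} = \left(-3648 - 2816 + 2394 + 1848\right) - \frac{59}{2} = -2222 - \frac{59}{2} = - \frac{4503}{2}$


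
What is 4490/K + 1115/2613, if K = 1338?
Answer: 734680/194233 ≈ 3.7825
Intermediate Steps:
4490/K + 1115/2613 = 4490/1338 + 1115/2613 = 4490*(1/1338) + 1115*(1/2613) = 2245/669 + 1115/2613 = 734680/194233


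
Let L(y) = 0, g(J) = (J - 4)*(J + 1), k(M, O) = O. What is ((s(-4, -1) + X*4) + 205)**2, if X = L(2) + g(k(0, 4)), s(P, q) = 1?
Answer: 42436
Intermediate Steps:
g(J) = (1 + J)*(-4 + J) (g(J) = (-4 + J)*(1 + J) = (1 + J)*(-4 + J))
X = 0 (X = 0 + (-4 + 4**2 - 3*4) = 0 + (-4 + 16 - 12) = 0 + 0 = 0)
((s(-4, -1) + X*4) + 205)**2 = ((1 + 0*4) + 205)**2 = ((1 + 0) + 205)**2 = (1 + 205)**2 = 206**2 = 42436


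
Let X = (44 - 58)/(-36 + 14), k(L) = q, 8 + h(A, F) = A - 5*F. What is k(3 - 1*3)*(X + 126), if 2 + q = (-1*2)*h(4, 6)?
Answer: 8358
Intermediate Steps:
h(A, F) = -8 + A - 5*F (h(A, F) = -8 + (A - 5*F) = -8 + A - 5*F)
q = 66 (q = -2 + (-1*2)*(-8 + 4 - 5*6) = -2 - 2*(-8 + 4 - 30) = -2 - 2*(-34) = -2 + 68 = 66)
k(L) = 66
X = 7/11 (X = -14/(-22) = -14*(-1/22) = 7/11 ≈ 0.63636)
k(3 - 1*3)*(X + 126) = 66*(7/11 + 126) = 66*(1393/11) = 8358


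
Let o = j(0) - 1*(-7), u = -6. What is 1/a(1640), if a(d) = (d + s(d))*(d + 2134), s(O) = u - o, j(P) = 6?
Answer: 1/6117654 ≈ 1.6346e-7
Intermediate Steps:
o = 13 (o = 6 - 1*(-7) = 6 + 7 = 13)
s(O) = -19 (s(O) = -6 - 1*13 = -6 - 13 = -19)
a(d) = (-19 + d)*(2134 + d) (a(d) = (d - 19)*(d + 2134) = (-19 + d)*(2134 + d))
1/a(1640) = 1/(-40546 + 1640² + 2115*1640) = 1/(-40546 + 2689600 + 3468600) = 1/6117654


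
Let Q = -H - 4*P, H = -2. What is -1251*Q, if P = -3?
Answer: -17514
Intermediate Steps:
Q = 14 (Q = -1*(-2) - 4*(-3) = 2 + 12 = 14)
-1251*Q = -1251*14 = -17514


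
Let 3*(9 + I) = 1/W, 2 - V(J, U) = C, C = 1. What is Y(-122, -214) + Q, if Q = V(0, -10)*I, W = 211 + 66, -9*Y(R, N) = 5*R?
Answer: 146536/2493 ≈ 58.779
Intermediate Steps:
Y(R, N) = -5*R/9
V(J, U) = 1 (V(J, U) = 2 - 1*1 = 2 - 1 = 1)
W = 277
I = -7478/831 (I = -9 + (1/3)/277 = -9 + (1/3)*(1/277) = -9 + 1/831 = -7478/831 ≈ -8.9988)
Q = -7478/831 (Q = 1*(-7478/831) = -7478/831 ≈ -8.9988)
Y(-122, -214) + Q = -5/9*(-122) - 7478/831 = 610/9 - 7478/831 = 146536/2493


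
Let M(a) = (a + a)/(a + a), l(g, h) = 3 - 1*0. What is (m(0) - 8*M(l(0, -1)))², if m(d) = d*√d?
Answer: 64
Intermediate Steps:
l(g, h) = 3 (l(g, h) = 3 + 0 = 3)
M(a) = 1 (M(a) = (2*a)/((2*a)) = (2*a)*(1/(2*a)) = 1)
m(d) = d^(3/2)
(m(0) - 8*M(l(0, -1)))² = (0^(3/2) - 8*1)² = (0 - 8)² = (-8)² = 64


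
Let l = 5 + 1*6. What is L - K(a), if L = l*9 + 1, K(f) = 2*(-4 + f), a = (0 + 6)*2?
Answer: 84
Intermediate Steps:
l = 11 (l = 5 + 6 = 11)
a = 12 (a = 6*2 = 12)
K(f) = -8 + 2*f
L = 100 (L = 11*9 + 1 = 99 + 1 = 100)
L - K(a) = 100 - (-8 + 2*12) = 100 - (-8 + 24) = 100 - 1*16 = 100 - 16 = 84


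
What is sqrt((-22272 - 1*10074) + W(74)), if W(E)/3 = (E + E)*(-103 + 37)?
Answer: 15*I*sqrt(274) ≈ 248.29*I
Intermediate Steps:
W(E) = -396*E (W(E) = 3*((E + E)*(-103 + 37)) = 3*((2*E)*(-66)) = 3*(-132*E) = -396*E)
sqrt((-22272 - 1*10074) + W(74)) = sqrt((-22272 - 1*10074) - 396*74) = sqrt((-22272 - 10074) - 29304) = sqrt(-32346 - 29304) = sqrt(-61650) = 15*I*sqrt(274)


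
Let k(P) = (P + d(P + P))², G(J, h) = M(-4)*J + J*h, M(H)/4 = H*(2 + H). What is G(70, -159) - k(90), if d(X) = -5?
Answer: -16115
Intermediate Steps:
M(H) = 4*H*(2 + H) (M(H) = 4*(H*(2 + H)) = 4*H*(2 + H))
G(J, h) = 32*J + J*h (G(J, h) = (4*(-4)*(2 - 4))*J + J*h = (4*(-4)*(-2))*J + J*h = 32*J + J*h)
k(P) = (-5 + P)² (k(P) = (P - 5)² = (-5 + P)²)
G(70, -159) - k(90) = 70*(32 - 159) - (-5 + 90)² = 70*(-127) - 1*85² = -8890 - 1*7225 = -8890 - 7225 = -16115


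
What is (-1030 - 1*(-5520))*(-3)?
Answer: -13470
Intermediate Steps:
(-1030 - 1*(-5520))*(-3) = (-1030 + 5520)*(-3) = 4490*(-3) = -13470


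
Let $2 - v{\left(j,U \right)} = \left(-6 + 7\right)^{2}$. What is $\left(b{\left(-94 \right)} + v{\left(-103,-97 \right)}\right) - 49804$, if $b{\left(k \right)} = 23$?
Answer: $-49780$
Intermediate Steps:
$v{\left(j,U \right)} = 1$ ($v{\left(j,U \right)} = 2 - \left(-6 + 7\right)^{2} = 2 - 1^{2} = 2 - 1 = 1$)
$\left(b{\left(-94 \right)} + v{\left(-103,-97 \right)}\right) - 49804 = \left(23 + 1\right) - 49804 = 24 - 49804 = -49780$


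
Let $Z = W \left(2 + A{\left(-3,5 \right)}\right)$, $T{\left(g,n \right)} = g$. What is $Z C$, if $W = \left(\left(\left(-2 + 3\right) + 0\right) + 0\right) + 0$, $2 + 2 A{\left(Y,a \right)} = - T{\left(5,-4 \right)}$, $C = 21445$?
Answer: $- \frac{64335}{2} \approx -32168.0$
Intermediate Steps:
$A{\left(Y,a \right)} = - \frac{7}{2}$ ($A{\left(Y,a \right)} = -1 + \frac{\left(-1\right) 5}{2} = -1 + \frac{1}{2} \left(-5\right) = -1 - \frac{5}{2} = - \frac{7}{2}$)
$W = 1$ ($W = \left(\left(1 + 0\right) + 0\right) + 0 = \left(1 + 0\right) + 0 = 1 + 0 = 1$)
$Z = - \frac{3}{2}$ ($Z = 1 \left(2 - \frac{7}{2}\right) = 1 \left(- \frac{3}{2}\right) = - \frac{3}{2} \approx -1.5$)
$Z C = \left(- \frac{3}{2}\right) 21445 = - \frac{64335}{2}$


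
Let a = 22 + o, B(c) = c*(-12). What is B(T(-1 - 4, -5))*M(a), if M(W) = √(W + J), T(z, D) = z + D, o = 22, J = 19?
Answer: 360*√7 ≈ 952.47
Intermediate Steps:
T(z, D) = D + z
B(c) = -12*c
a = 44 (a = 22 + 22 = 44)
M(W) = √(19 + W) (M(W) = √(W + 19) = √(19 + W))
B(T(-1 - 4, -5))*M(a) = (-12*(-5 + (-1 - 4)))*√(19 + 44) = (-12*(-5 - 5))*√63 = (-12*(-10))*(3*√7) = 120*(3*√7) = 360*√7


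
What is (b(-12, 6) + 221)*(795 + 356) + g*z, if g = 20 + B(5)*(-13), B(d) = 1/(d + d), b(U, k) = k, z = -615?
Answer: 499553/2 ≈ 2.4978e+5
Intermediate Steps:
B(d) = 1/(2*d)
g = 187/10 (g = 20 + ((½)/5)*(-13) = 20 + ((½)*(⅕))*(-13) = 20 + (⅒)*(-13) = 20 - 13/10 = 187/10 ≈ 18.700)
(b(-12, 6) + 221)*(795 + 356) + g*z = (6 + 221)*(795 + 356) + (187/10)*(-615) = 227*1151 - 23001/2 = 261277 - 23001/2 = 499553/2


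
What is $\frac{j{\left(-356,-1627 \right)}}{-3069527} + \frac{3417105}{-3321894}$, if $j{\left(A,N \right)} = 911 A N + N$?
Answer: $- \frac{587773720551935}{3398881108046} \approx -172.93$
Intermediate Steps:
$j{\left(A,N \right)} = N + 911 A N$ ($j{\left(A,N \right)} = 911 A N + N = N + 911 A N$)
$\frac{j{\left(-356,-1627 \right)}}{-3069527} + \frac{3417105}{-3321894} = \frac{\left(-1627\right) \left(1 + 911 \left(-356\right)\right)}{-3069527} + \frac{3417105}{-3321894} = - 1627 \left(1 - 324316\right) \left(- \frac{1}{3069527}\right) + 3417105 \left(- \frac{1}{3321894}\right) = \left(-1627\right) \left(-324315\right) \left(- \frac{1}{3069527}\right) - \frac{1139035}{1107298} = 527660505 \left(- \frac{1}{3069527}\right) - \frac{1139035}{1107298} = - \frac{527660505}{3069527} - \frac{1139035}{1107298} = - \frac{587773720551935}{3398881108046}$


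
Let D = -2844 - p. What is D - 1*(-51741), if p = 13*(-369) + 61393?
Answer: -7699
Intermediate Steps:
p = 56596 (p = -4797 + 61393 = 56596)
D = -59440 (D = -2844 - 1*56596 = -2844 - 56596 = -59440)
D - 1*(-51741) = -59440 - 1*(-51741) = -59440 + 51741 = -7699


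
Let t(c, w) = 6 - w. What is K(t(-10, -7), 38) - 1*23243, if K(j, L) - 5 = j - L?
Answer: -23263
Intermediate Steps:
K(j, L) = 5 + j - L (K(j, L) = 5 + (j - L) = 5 + j - L)
K(t(-10, -7), 38) - 1*23243 = (5 + (6 - 1*(-7)) - 1*38) - 1*23243 = (5 + (6 + 7) - 38) - 23243 = (5 + 13 - 38) - 23243 = -20 - 23243 = -23263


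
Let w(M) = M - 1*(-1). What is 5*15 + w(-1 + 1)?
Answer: 76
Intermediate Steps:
w(M) = 1 + M (w(M) = M + 1 = 1 + M)
5*15 + w(-1 + 1) = 5*15 + (1 + (-1 + 1)) = 75 + (1 + 0) = 75 + 1 = 76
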